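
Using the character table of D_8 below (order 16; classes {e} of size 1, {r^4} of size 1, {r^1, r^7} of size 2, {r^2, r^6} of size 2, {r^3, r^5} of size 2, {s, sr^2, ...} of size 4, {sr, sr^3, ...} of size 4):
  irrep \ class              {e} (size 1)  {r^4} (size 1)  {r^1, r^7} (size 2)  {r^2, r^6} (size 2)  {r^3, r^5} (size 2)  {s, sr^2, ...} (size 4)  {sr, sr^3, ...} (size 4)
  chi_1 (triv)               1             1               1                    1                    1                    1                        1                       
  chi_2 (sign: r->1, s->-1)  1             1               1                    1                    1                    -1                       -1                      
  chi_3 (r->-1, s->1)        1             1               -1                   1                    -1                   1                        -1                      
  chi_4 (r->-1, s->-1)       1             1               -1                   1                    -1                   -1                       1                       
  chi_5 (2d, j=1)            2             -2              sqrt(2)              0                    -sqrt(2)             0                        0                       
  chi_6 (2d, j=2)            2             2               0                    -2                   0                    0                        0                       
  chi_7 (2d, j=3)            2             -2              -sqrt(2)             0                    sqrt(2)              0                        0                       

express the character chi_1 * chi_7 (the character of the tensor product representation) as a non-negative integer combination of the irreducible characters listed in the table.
chi_1 tensor chi_7 = chi_7 (all other irreducibles have multiplicity 0).

Details: The character of a tensor product is the pointwise product (chi_1 * chi_7)(C) = chi_1(C) * chi_7(C):
  {e}: (1)*(2), {r^4}: (1)*(-2), {r^1, r^7}: (1)*(-sqrt(2)), {r^2, r^6}: (1)*(0), {r^3, r^5}: (1)*(sqrt(2)), {s, sr^2, ...}: (1)*(0), {sr, sr^3, ...}: (1)*(0)
so (chi_1 * chi_7) takes values
  {e} -> 2, {r^4} -> -2, {r^1, r^7} -> -sqrt(2), {r^2, r^6} -> 0, {r^3, r^5} -> sqrt(2), {s, sr^2, ...} -> 0, {sr, sr^3, ...} -> 0.
Now take the inner product of this character with each irreducible chi from the table, <chi_1*chi_7, chi> = (1/16) sum_C |C| (chi_1*chi_7)(C) conj(chi(C)):
  <chi_1*chi_7, chi_1> = (1/16)[1*(2)*conj(1) + 1*(-2)*conj(1) + 2*(-sqrt(2))*conj(1) + 2*(0)*conj(1) + 2*(sqrt(2))*conj(1) + 4*(0)*conj(1) + 4*(0)*conj(1)]
      = (1/16)[(2) + (-2) + (-2*sqrt(2)) + (0) + (2*sqrt(2)) + (0) + (0)] = 0/16 = 0
  <chi_1*chi_7, chi_2> = (1/16)[1*(2)*conj(1) + 1*(-2)*conj(1) + 2*(-sqrt(2))*conj(1) + 2*(0)*conj(1) + 2*(sqrt(2))*conj(1) + 4*(0)*conj(-1) + 4*(0)*conj(-1)]
      = (1/16)[(2) + (-2) + (-2*sqrt(2)) + (0) + (2*sqrt(2)) + (0) + (0)] = 0/16 = 0
  <chi_1*chi_7, chi_3> = (1/16)[1*(2)*conj(1) + 1*(-2)*conj(1) + 2*(-sqrt(2))*conj(-1) + 2*(0)*conj(1) + 2*(sqrt(2))*conj(-1) + 4*(0)*conj(1) + 4*(0)*conj(-1)]
      = (1/16)[(2) + (-2) + (2*sqrt(2)) + (0) + (-2*sqrt(2)) + (0) + (0)] = 0/16 = 0
  <chi_1*chi_7, chi_4> = (1/16)[1*(2)*conj(1) + 1*(-2)*conj(1) + 2*(-sqrt(2))*conj(-1) + 2*(0)*conj(1) + 2*(sqrt(2))*conj(-1) + 4*(0)*conj(-1) + 4*(0)*conj(1)]
      = (1/16)[(2) + (-2) + (2*sqrt(2)) + (0) + (-2*sqrt(2)) + (0) + (0)] = 0/16 = 0
  <chi_1*chi_7, chi_5> = (1/16)[1*(2)*conj(2) + 1*(-2)*conj(-2) + 2*(-sqrt(2))*conj(sqrt(2)) + 2*(0)*conj(0) + 2*(sqrt(2))*conj(-sqrt(2)) + 4*(0)*conj(0) + 4*(0)*conj(0)]
      = (1/16)[(4) + (4) + (-4) + (0) + (-4) + (0) + (0)] = 0/16 = 0
  <chi_1*chi_7, chi_6> = (1/16)[1*(2)*conj(2) + 1*(-2)*conj(2) + 2*(-sqrt(2))*conj(0) + 2*(0)*conj(-2) + 2*(sqrt(2))*conj(0) + 4*(0)*conj(0) + 4*(0)*conj(0)]
      = (1/16)[(4) + (-4) + (0) + (0) + (0) + (0) + (0)] = 0/16 = 0
  <chi_1*chi_7, chi_7> = (1/16)[1*(2)*conj(2) + 1*(-2)*conj(-2) + 2*(-sqrt(2))*conj(-sqrt(2)) + 2*(0)*conj(0) + 2*(sqrt(2))*conj(sqrt(2)) + 4*(0)*conj(0) + 4*(0)*conj(0)]
      = (1/16)[(4) + (4) + (4) + (0) + (4) + (0) + (0)] = 16/16 = 1
Hence the multiplicities are chi_7: 1. Dimension check: dim(chi_1)*dim(chi_7) = 1*2 = 2 and sum (mult * dim) = 1*2 = 2.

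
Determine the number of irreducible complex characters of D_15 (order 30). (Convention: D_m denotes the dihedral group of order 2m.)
9

Working: The number of irreducible complex representations of a finite group equals its number of conjugacy classes. D_15 has 9 conjugacy classes ((n+3)/2 for n odd), so D_15 (order 30) has exactly 9 irreducible complex representations.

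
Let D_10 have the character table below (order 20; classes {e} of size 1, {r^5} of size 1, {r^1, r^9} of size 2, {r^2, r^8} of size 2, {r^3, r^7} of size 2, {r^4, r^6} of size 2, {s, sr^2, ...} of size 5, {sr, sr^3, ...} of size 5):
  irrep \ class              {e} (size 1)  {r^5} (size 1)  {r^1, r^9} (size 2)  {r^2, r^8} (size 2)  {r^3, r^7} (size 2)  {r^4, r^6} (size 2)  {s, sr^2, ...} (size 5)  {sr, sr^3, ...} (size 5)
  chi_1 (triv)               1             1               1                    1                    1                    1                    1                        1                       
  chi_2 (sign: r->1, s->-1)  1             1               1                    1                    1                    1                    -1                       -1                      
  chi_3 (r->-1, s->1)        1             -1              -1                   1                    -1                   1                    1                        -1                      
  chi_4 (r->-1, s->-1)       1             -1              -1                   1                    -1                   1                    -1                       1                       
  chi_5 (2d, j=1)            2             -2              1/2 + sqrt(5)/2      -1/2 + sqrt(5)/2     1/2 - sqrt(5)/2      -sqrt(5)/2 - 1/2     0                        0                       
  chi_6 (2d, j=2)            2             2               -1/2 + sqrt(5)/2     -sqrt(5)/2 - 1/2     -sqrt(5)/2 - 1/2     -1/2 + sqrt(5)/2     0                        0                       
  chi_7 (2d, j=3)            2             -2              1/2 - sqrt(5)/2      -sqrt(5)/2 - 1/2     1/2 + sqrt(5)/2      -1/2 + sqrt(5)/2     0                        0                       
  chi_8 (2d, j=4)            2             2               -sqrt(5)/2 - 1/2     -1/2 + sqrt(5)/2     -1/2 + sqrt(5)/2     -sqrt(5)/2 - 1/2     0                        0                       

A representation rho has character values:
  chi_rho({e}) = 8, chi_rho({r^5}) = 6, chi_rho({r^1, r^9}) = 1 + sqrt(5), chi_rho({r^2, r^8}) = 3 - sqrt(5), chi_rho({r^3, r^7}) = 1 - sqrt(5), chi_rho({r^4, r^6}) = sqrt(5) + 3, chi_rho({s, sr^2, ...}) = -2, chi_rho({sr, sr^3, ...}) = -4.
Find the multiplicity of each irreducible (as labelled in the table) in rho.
Multiplicities: chi_1: 0, chi_2: 3, chi_3: 1, chi_4: 0, chi_5: 0, chi_6: 2, chi_7: 0, chi_8: 0.

Derivation: Use <chi_rho, chi> = (1/|G|) sum_C |C| * chi_rho(C) * conj(chi(C)) with |G| = 20 for each irreducible chi in the table:
  <chi_rho, chi_1> = (1/20)[1*(8)*conj(1) + 1*(6)*conj(1) + 2*(1 + sqrt(5))*conj(1) + 2*(3 - sqrt(5))*conj(1) + 2*(1 - sqrt(5))*conj(1) + 2*(sqrt(5) + 3)*conj(1) + 5*(-2)*conj(1) + 5*(-4)*conj(1)]
      = (1/20)[(8) + (6) + (2 + 2*sqrt(5)) + (6 - 2*sqrt(5)) + (2 - 2*sqrt(5)) + (2*sqrt(5) + 6) + (-10) + (-20)] = 0/20 = 0
  <chi_rho, chi_2> = (1/20)[1*(8)*conj(1) + 1*(6)*conj(1) + 2*(1 + sqrt(5))*conj(1) + 2*(3 - sqrt(5))*conj(1) + 2*(1 - sqrt(5))*conj(1) + 2*(sqrt(5) + 3)*conj(1) + 5*(-2)*conj(-1) + 5*(-4)*conj(-1)]
      = (1/20)[(8) + (6) + (2 + 2*sqrt(5)) + (6 - 2*sqrt(5)) + (2 - 2*sqrt(5)) + (2*sqrt(5) + 6) + (10) + (20)] = 60/20 = 3
  <chi_rho, chi_3> = (1/20)[1*(8)*conj(1) + 1*(6)*conj(-1) + 2*(1 + sqrt(5))*conj(-1) + 2*(3 - sqrt(5))*conj(1) + 2*(1 - sqrt(5))*conj(-1) + 2*(sqrt(5) + 3)*conj(1) + 5*(-2)*conj(1) + 5*(-4)*conj(-1)]
      = (1/20)[(8) + (-6) + (-2*sqrt(5) - 2) + (6 - 2*sqrt(5)) + (-2 + 2*sqrt(5)) + (2*sqrt(5) + 6) + (-10) + (20)] = 20/20 = 1
  <chi_rho, chi_4> = (1/20)[1*(8)*conj(1) + 1*(6)*conj(-1) + 2*(1 + sqrt(5))*conj(-1) + 2*(3 - sqrt(5))*conj(1) + 2*(1 - sqrt(5))*conj(-1) + 2*(sqrt(5) + 3)*conj(1) + 5*(-2)*conj(-1) + 5*(-4)*conj(1)]
      = (1/20)[(8) + (-6) + (-2*sqrt(5) - 2) + (6 - 2*sqrt(5)) + (-2 + 2*sqrt(5)) + (2*sqrt(5) + 6) + (10) + (-20)] = 0/20 = 0
  <chi_rho, chi_5> = (1/20)[1*(8)*conj(2) + 1*(6)*conj(-2) + 2*(1 + sqrt(5))*conj(1/2 + sqrt(5)/2) + 2*(3 - sqrt(5))*conj(-1/2 + sqrt(5)/2) + 2*(1 - sqrt(5))*conj(1/2 - sqrt(5)/2) + 2*(sqrt(5) + 3)*conj(-sqrt(5)/2 - 1/2) + 5*(-2)*conj(0) + 5*(-4)*conj(0)]
      = (1/20)[(16) + (-12) + (2*sqrt(5) + 6) + (-8 + 4*sqrt(5)) + (6 - 2*sqrt(5)) + (-4*sqrt(5) - 8) + (0) + (0)] = 0/20 = 0
  <chi_rho, chi_6> = (1/20)[1*(8)*conj(2) + 1*(6)*conj(2) + 2*(1 + sqrt(5))*conj(-1/2 + sqrt(5)/2) + 2*(3 - sqrt(5))*conj(-sqrt(5)/2 - 1/2) + 2*(1 - sqrt(5))*conj(-sqrt(5)/2 - 1/2) + 2*(sqrt(5) + 3)*conj(-1/2 + sqrt(5)/2) + 5*(-2)*conj(0) + 5*(-4)*conj(0)]
      = (1/20)[(16) + (12) + (4) + (2 - 2*sqrt(5)) + (4) + (2 + 2*sqrt(5)) + (0) + (0)] = 40/20 = 2
  <chi_rho, chi_7> = (1/20)[1*(8)*conj(2) + 1*(6)*conj(-2) + 2*(1 + sqrt(5))*conj(1/2 - sqrt(5)/2) + 2*(3 - sqrt(5))*conj(-sqrt(5)/2 - 1/2) + 2*(1 - sqrt(5))*conj(1/2 + sqrt(5)/2) + 2*(sqrt(5) + 3)*conj(-1/2 + sqrt(5)/2) + 5*(-2)*conj(0) + 5*(-4)*conj(0)]
      = (1/20)[(16) + (-12) + (-4) + (2 - 2*sqrt(5)) + (-4) + (2 + 2*sqrt(5)) + (0) + (0)] = 0/20 = 0
  <chi_rho, chi_8> = (1/20)[1*(8)*conj(2) + 1*(6)*conj(2) + 2*(1 + sqrt(5))*conj(-sqrt(5)/2 - 1/2) + 2*(3 - sqrt(5))*conj(-1/2 + sqrt(5)/2) + 2*(1 - sqrt(5))*conj(-1/2 + sqrt(5)/2) + 2*(sqrt(5) + 3)*conj(-sqrt(5)/2 - 1/2) + 5*(-2)*conj(0) + 5*(-4)*conj(0)]
      = (1/20)[(16) + (12) + (-6 - 2*sqrt(5)) + (-8 + 4*sqrt(5)) + (-6 + 2*sqrt(5)) + (-4*sqrt(5) - 8) + (0) + (0)] = 0/20 = 0
Dimension check: dim(rho) = sum (mult * dim) = 0*1 + 3*1 + 1*1 + 0*1 + 0*2 + 2*2 + 0*2 + 0*2 = 8 = chi_rho(e) = 8.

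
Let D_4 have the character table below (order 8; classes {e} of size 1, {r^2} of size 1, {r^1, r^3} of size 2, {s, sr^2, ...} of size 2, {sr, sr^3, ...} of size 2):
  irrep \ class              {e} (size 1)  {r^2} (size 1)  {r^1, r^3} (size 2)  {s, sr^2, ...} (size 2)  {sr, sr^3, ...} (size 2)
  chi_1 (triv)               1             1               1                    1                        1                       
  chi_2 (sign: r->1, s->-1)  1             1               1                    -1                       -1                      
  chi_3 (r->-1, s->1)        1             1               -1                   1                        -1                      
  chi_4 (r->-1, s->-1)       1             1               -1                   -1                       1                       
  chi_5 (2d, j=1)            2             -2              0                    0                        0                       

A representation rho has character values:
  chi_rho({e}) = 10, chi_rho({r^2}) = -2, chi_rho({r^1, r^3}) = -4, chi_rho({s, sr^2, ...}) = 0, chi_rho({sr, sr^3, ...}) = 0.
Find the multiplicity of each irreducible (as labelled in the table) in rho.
Multiplicities: chi_1: 0, chi_2: 0, chi_3: 2, chi_4: 2, chi_5: 3.

Proof sketch: Use <chi_rho, chi> = (1/|G|) sum_C |C| * chi_rho(C) * conj(chi(C)) with |G| = 8 for each irreducible chi in the table:
  <chi_rho, chi_1> = (1/8)[1*(10)*conj(1) + 1*(-2)*conj(1) + 2*(-4)*conj(1) + 2*(0)*conj(1) + 2*(0)*conj(1)]
      = (1/8)[(10) + (-2) + (-8) + (0) + (0)] = 0/8 = 0
  <chi_rho, chi_2> = (1/8)[1*(10)*conj(1) + 1*(-2)*conj(1) + 2*(-4)*conj(1) + 2*(0)*conj(-1) + 2*(0)*conj(-1)]
      = (1/8)[(10) + (-2) + (-8) + (0) + (0)] = 0/8 = 0
  <chi_rho, chi_3> = (1/8)[1*(10)*conj(1) + 1*(-2)*conj(1) + 2*(-4)*conj(-1) + 2*(0)*conj(1) + 2*(0)*conj(-1)]
      = (1/8)[(10) + (-2) + (8) + (0) + (0)] = 16/8 = 2
  <chi_rho, chi_4> = (1/8)[1*(10)*conj(1) + 1*(-2)*conj(1) + 2*(-4)*conj(-1) + 2*(0)*conj(-1) + 2*(0)*conj(1)]
      = (1/8)[(10) + (-2) + (8) + (0) + (0)] = 16/8 = 2
  <chi_rho, chi_5> = (1/8)[1*(10)*conj(2) + 1*(-2)*conj(-2) + 2*(-4)*conj(0) + 2*(0)*conj(0) + 2*(0)*conj(0)]
      = (1/8)[(20) + (4) + (0) + (0) + (0)] = 24/8 = 3
Dimension check: dim(rho) = sum (mult * dim) = 0*1 + 0*1 + 2*1 + 2*1 + 3*2 = 10 = chi_rho(e) = 10.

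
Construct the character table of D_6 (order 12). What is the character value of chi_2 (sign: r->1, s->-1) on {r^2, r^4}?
Conjugacy classes: {e} of size 1, {r^3} of size 1, {r^1, r^5} of size 2, {r^2, r^4} of size 2, {s, sr^2, ...} of size 3, {sr, sr^3, ...} of size 3.
Character table:
  irrep \ class              {e} (size 1)  {r^3} (size 1)  {r^1, r^5} (size 2)  {r^2, r^4} (size 2)  {s, sr^2, ...} (size 3)  {sr, sr^3, ...} (size 3)
  chi_1 (triv)               1             1               1                    1                    1                        1                       
  chi_2 (sign: r->1, s->-1)  1             1               1                    1                    -1                       -1                      
  chi_3 (r->-1, s->1)        1             -1              -1                   1                    1                        -1                      
  chi_4 (r->-1, s->-1)       1             -1              -1                   1                    -1                       1                       
  chi_5 (2d, j=1)            2             -2              1                    -1                   0                        0                       
  chi_6 (2d, j=2)            2             2               -1                   -1                   0                        0                       

Spot check: chi_2 (sign: r->1, s->-1) on {r^2, r^4} = 1.

D_6 has order 2*6 = 12 with 6 conjugacy classes, hence 6 irreducibles. Sum of squared dims 1 + 1 + 1 + 1 + 4 + 4 = 12 = |G|. Linear characters come from the abelianisation; the 2-dimensional irreps have character r^k -> 2*cos(2*pi*j*k/6), reflections -> 0.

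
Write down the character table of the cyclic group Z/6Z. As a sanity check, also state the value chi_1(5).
Character table of Z/6Z (irreps indexed chi_0,...,chi_5 with chi_k(m) = zeta_6^(k*m), zeta_6 = exp(2*pi*i/6)):
  irrep \ class  {0} (size 1)  {1} (size 1)    {2} (size 1)    {3} (size 1)  {4} (size 1)    {5} (size 1)  
  chi_0          1             1               1               1             1               1             
  chi_1          1             exp(I*pi/3)     exp(2*I*pi/3)   -1            exp(-2*I*pi/3)  exp(-I*pi/3)  
  chi_2          1             exp(2*I*pi/3)   exp(-2*I*pi/3)  1             exp(2*I*pi/3)   exp(-2*I*pi/3)
  chi_3          1             -1              1               -1            1               -1            
  chi_4          1             exp(-2*I*pi/3)  exp(2*I*pi/3)   1             exp(-2*I*pi/3)  exp(2*I*pi/3) 
  chi_5          1             exp(-I*pi/3)    exp(-2*I*pi/3)  -1            exp(2*I*pi/3)   exp(I*pi/3)   

Spot check: chi_1(5) = zeta_6^(1*5) = zeta_6^5 = exp(-I*pi/3).

Derivation: Z/6Z is abelian, so all 6 irreducible complex representations are 1-dimensional. They are given by chi_k(m) = zeta_6^(k*m) for k = 0,...,5. Row orthogonality: sum_m chi_k(m) conj(chi_l(m)) = 6 * [k = l].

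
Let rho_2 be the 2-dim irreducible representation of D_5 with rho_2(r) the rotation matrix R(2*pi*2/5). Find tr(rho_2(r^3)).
chi_{rho_2}(r^3) = 2*cos(2*pi*2*3/5) = -1/2 + sqrt(5)/2

Working: rho_2(r^3) is rotation by angle 2*pi*2*3/5, whose trace is 2*cos(2*pi*2*3/5) = -1/2 + sqrt(5)/2.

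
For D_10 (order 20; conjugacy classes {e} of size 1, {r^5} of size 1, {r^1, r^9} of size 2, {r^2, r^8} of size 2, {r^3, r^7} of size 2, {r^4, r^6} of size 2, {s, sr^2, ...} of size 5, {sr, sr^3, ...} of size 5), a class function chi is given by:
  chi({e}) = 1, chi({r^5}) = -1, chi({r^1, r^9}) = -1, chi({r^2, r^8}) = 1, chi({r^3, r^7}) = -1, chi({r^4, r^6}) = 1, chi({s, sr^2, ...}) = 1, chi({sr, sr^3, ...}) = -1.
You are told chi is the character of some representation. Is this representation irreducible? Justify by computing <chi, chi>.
Irreducible: <chi, chi> = 1.

<chi, chi> = (1/|G|) sum_C |C| * |chi(C)|^2 = (1/20)[1*|1|^2 + 1*|-1|^2 + 2*|-1|^2 + 2*|1|^2 + 2*|-1|^2 + 2*|1|^2 + 5*|1|^2 + 5*|-1|^2]
  = (1/20)[(1) + (1) + (2) + (2) + (2) + (2) + (5) + (5)] = 20/20 = 1.
A character is irreducible iff <chi, chi> = 1, so this representation is irreducible.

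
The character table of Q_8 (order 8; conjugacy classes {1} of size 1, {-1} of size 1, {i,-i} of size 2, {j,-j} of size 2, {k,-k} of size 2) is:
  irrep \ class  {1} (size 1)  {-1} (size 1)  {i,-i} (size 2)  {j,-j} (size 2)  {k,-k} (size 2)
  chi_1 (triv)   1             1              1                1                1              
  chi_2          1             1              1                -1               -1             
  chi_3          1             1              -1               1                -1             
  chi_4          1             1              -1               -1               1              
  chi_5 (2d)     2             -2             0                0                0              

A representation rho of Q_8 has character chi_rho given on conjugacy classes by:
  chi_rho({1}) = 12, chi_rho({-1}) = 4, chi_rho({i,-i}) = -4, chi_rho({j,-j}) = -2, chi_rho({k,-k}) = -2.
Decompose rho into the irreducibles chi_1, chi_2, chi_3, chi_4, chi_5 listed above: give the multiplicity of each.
Multiplicities: chi_1: 0, chi_2: 2, chi_3: 3, chi_4: 3, chi_5: 2.

Working: Use <chi_rho, chi> = (1/|G|) sum_C |C| * chi_rho(C) * conj(chi(C)) with |G| = 8 for each irreducible chi in the table:
  <chi_rho, chi_1> = (1/8)[1*(12)*conj(1) + 1*(4)*conj(1) + 2*(-4)*conj(1) + 2*(-2)*conj(1) + 2*(-2)*conj(1)]
      = (1/8)[(12) + (4) + (-8) + (-4) + (-4)] = 0/8 = 0
  <chi_rho, chi_2> = (1/8)[1*(12)*conj(1) + 1*(4)*conj(1) + 2*(-4)*conj(1) + 2*(-2)*conj(-1) + 2*(-2)*conj(-1)]
      = (1/8)[(12) + (4) + (-8) + (4) + (4)] = 16/8 = 2
  <chi_rho, chi_3> = (1/8)[1*(12)*conj(1) + 1*(4)*conj(1) + 2*(-4)*conj(-1) + 2*(-2)*conj(1) + 2*(-2)*conj(-1)]
      = (1/8)[(12) + (4) + (8) + (-4) + (4)] = 24/8 = 3
  <chi_rho, chi_4> = (1/8)[1*(12)*conj(1) + 1*(4)*conj(1) + 2*(-4)*conj(-1) + 2*(-2)*conj(-1) + 2*(-2)*conj(1)]
      = (1/8)[(12) + (4) + (8) + (4) + (-4)] = 24/8 = 3
  <chi_rho, chi_5> = (1/8)[1*(12)*conj(2) + 1*(4)*conj(-2) + 2*(-4)*conj(0) + 2*(-2)*conj(0) + 2*(-2)*conj(0)]
      = (1/8)[(24) + (-8) + (0) + (0) + (0)] = 16/8 = 2
Dimension check: dim(rho) = sum (mult * dim) = 0*1 + 2*1 + 3*1 + 3*1 + 2*2 = 12 = chi_rho(e) = 12.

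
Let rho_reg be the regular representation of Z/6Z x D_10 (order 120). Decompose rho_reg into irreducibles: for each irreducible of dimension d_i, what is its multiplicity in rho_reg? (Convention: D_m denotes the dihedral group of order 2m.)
Each irreducible V_i of dimension d_i appears with multiplicity d_i, i.e. rho_reg = (direct sum over all irreducibles V_i) d_i V_i. The irreducible dimensions for Z/6Z x D_10 are 1, 1, 1, 1, 1, 1, 1, 1, 1, 1, 1, 1, 1, 1, 1, 1, 1, 1, 1, 1, 1, 1, 1, 1, 2, 2, 2, 2, 2, 2, 2, 2, 2, 2, 2, 2, 2, 2, 2, 2, 2, 2, 2, 2, 2, 2, 2, 2: 24 irreducibles of dimension 1, each with multiplicity 1; 24 irreducibles of dimension 2, each with multiplicity 2. Total dimension 24*1*1 + 24*2*2 = 120 = |G|.

Working: General theorem: in the regular representation of a finite group G, each irreducible appears with multiplicity equal to its dimension. Check: dim(rho_reg) = sum d_i^2 = 1 + 1 + 1 + 1 + 1 + 1 + 1 + 1 + 1 + 1 + 1 + 1 + 1 + 1 + 1 + 1 + 1 + 1 + 1 + 1 + 1 + 1 + 1 + 1 + 4 + 4 + 4 + 4 + 4 + 4 + 4 + 4 + 4 + 4 + 4 + 4 + 4 + 4 + 4 + 4 + 4 + 4 + 4 + 4 + 4 + 4 + 4 + 4 = 120 = |G|.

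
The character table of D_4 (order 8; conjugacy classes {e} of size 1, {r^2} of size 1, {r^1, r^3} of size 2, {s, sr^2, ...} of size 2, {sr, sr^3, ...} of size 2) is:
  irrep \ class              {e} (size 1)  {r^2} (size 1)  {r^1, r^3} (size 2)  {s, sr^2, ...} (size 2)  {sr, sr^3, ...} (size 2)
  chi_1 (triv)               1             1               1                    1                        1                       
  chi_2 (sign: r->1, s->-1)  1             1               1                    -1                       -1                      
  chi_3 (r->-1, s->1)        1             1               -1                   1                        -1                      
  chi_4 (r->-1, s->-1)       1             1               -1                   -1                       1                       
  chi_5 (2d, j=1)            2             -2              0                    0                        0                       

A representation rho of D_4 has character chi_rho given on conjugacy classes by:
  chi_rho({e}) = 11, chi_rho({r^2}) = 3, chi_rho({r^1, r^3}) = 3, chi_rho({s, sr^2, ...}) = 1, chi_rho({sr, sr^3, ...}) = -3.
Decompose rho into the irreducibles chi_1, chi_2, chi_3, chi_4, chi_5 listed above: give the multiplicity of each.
Multiplicities: chi_1: 2, chi_2: 3, chi_3: 2, chi_4: 0, chi_5: 2.

Argument: Use <chi_rho, chi> = (1/|G|) sum_C |C| * chi_rho(C) * conj(chi(C)) with |G| = 8 for each irreducible chi in the table:
  <chi_rho, chi_1> = (1/8)[1*(11)*conj(1) + 1*(3)*conj(1) + 2*(3)*conj(1) + 2*(1)*conj(1) + 2*(-3)*conj(1)]
      = (1/8)[(11) + (3) + (6) + (2) + (-6)] = 16/8 = 2
  <chi_rho, chi_2> = (1/8)[1*(11)*conj(1) + 1*(3)*conj(1) + 2*(3)*conj(1) + 2*(1)*conj(-1) + 2*(-3)*conj(-1)]
      = (1/8)[(11) + (3) + (6) + (-2) + (6)] = 24/8 = 3
  <chi_rho, chi_3> = (1/8)[1*(11)*conj(1) + 1*(3)*conj(1) + 2*(3)*conj(-1) + 2*(1)*conj(1) + 2*(-3)*conj(-1)]
      = (1/8)[(11) + (3) + (-6) + (2) + (6)] = 16/8 = 2
  <chi_rho, chi_4> = (1/8)[1*(11)*conj(1) + 1*(3)*conj(1) + 2*(3)*conj(-1) + 2*(1)*conj(-1) + 2*(-3)*conj(1)]
      = (1/8)[(11) + (3) + (-6) + (-2) + (-6)] = 0/8 = 0
  <chi_rho, chi_5> = (1/8)[1*(11)*conj(2) + 1*(3)*conj(-2) + 2*(3)*conj(0) + 2*(1)*conj(0) + 2*(-3)*conj(0)]
      = (1/8)[(22) + (-6) + (0) + (0) + (0)] = 16/8 = 2
Dimension check: dim(rho) = sum (mult * dim) = 2*1 + 3*1 + 2*1 + 0*1 + 2*2 = 11 = chi_rho(e) = 11.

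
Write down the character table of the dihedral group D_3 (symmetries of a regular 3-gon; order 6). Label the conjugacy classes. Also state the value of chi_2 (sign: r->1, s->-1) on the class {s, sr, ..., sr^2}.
Conjugacy classes: {e} of size 1, {r^1, r^2} of size 2, {s, sr, ..., sr^2} of size 3.
Character table:
  irrep \ class              {e} (size 1)  {r^1, r^2} (size 2)  {s, sr, ..., sr^2} (size 3)
  chi_1 (triv)               1             1                    1                          
  chi_2 (sign: r->1, s->-1)  1             1                    -1                         
  chi_3 (2d, j=1)            2             -1                   0                          

Spot check: chi_2 (sign: r->1, s->-1) on {s, sr, ..., sr^2} = -1.

D_3 has order 2*3 = 6 with 3 conjugacy classes, hence 3 irreducibles. Sum of squared dims 1 + 1 + 4 = 6 = |G|. Linear characters come from the abelianisation; the 2-dimensional irreps have character r^k -> 2*cos(2*pi*j*k/3), reflections -> 0.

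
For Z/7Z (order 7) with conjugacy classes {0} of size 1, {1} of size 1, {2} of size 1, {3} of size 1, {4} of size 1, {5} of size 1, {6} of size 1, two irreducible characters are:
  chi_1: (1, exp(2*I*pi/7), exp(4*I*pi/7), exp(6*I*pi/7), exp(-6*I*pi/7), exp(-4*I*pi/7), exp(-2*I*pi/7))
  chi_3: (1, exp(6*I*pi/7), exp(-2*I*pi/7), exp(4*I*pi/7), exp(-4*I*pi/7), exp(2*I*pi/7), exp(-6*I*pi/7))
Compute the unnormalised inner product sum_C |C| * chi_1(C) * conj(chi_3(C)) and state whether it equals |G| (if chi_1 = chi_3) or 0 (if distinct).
Sum = 0; so <chi_1, chi_3> = 0 (distinct irreducibles are orthogonal).

Details: Compute term by term over conjugacy classes (|C| * chi_1(C) * conj(chi_3(C))):
  1*(1)*conj(1) + 1*(exp(2*I*pi/7))*conj(exp(6*I*pi/7)) + 1*(exp(4*I*pi/7))*conj(exp(-2*I*pi/7)) + 1*(exp(6*I*pi/7))*conj(exp(4*I*pi/7)) + 1*(exp(-6*I*pi/7))*conj(exp(-4*I*pi/7)) + 1*(exp(-4*I*pi/7))*conj(exp(2*I*pi/7)) + 1*(exp(-2*I*pi/7))*conj(exp(-6*I*pi/7))
  = (1) + (exp(-4*I*pi/7)) + (exp(6*I*pi/7)) + (exp(2*I*pi/7)) + (exp(-2*I*pi/7)) + (exp(-6*I*pi/7)) + (exp(4*I*pi/7))
  = 0.
(Exp terms are combined using exp(i*s)*conj(exp(i*t)) = exp(i*(s-t)), and sums of them are collapsed using the identity that for every m > 1 the m distinct m-th roots of unity sum to 0, e.g. 1 + exp(2*I*pi/3) + exp(-2*I*pi/3) = 0.)
Dividing by |G| = 7 gives 0/7 = 0, matching the row-orthogonality relation <chi_1, chi_3> = [chi_1 = chi_3].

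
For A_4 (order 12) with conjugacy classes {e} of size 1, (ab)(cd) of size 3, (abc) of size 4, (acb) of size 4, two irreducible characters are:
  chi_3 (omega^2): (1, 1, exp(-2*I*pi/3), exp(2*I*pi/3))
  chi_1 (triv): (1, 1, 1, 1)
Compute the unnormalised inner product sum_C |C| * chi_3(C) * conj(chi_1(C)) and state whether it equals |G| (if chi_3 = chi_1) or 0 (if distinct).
Sum = 0; so <chi_3, chi_1> = 0 (distinct irreducibles are orthogonal).

Details: Compute term by term over conjugacy classes (|C| * chi_3(C) * conj(chi_1(C))):
  1*(1)*conj(1) + 3*(1)*conj(1) + 4*(exp(-2*I*pi/3))*conj(1) + 4*(exp(2*I*pi/3))*conj(1)
  = (1) + (3) + (4*exp(-2*I*pi/3)) + (4*exp(2*I*pi/3))
  = 0.
(Exp terms are combined using exp(i*s)*conj(exp(i*t)) = exp(i*(s-t)), and sums of them are collapsed using the identity that for every m > 1 the m distinct m-th roots of unity sum to 0, e.g. 1 + exp(2*I*pi/3) + exp(-2*I*pi/3) = 0.)
Dividing by |G| = 12 gives 0/12 = 0, matching the row-orthogonality relation <chi_3, chi_1> = [chi_3 = chi_1].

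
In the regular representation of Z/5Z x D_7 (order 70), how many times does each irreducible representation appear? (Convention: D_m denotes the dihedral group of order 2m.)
Each irreducible V_i of dimension d_i appears with multiplicity d_i, i.e. rho_reg = (direct sum over all irreducibles V_i) d_i V_i. The irreducible dimensions for Z/5Z x D_7 are 1, 1, 1, 1, 1, 1, 1, 1, 1, 1, 2, 2, 2, 2, 2, 2, 2, 2, 2, 2, 2, 2, 2, 2, 2: 10 irreducibles of dimension 1, each with multiplicity 1; 15 irreducibles of dimension 2, each with multiplicity 2. Total dimension 10*1*1 + 15*2*2 = 70 = |G|.

Argument: General theorem: in the regular representation of a finite group G, each irreducible appears with multiplicity equal to its dimension. Check: dim(rho_reg) = sum d_i^2 = 1 + 1 + 1 + 1 + 1 + 1 + 1 + 1 + 1 + 1 + 4 + 4 + 4 + 4 + 4 + 4 + 4 + 4 + 4 + 4 + 4 + 4 + 4 + 4 + 4 = 70 = |G|.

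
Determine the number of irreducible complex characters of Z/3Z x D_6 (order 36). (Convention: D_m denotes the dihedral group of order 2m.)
18

Why: The number of irreducible complex representations of a finite group equals its number of conjugacy classes. For a direct product, #classes(G x H) = #classes(G) * #classes(H). Z/3Z has 3 classes (abelian), D_6 has 6 classes, so 3 * 6 = 18, so Z/3Z x D_6 (order 36) has exactly 18 irreducible complex representations.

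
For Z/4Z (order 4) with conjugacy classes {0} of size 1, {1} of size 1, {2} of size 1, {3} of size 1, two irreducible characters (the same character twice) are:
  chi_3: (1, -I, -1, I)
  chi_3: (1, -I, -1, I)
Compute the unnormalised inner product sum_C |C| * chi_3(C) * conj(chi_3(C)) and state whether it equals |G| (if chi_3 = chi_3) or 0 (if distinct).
Sum = 4 = |G| = 4; so <chi_3, chi_3> = 1 (norm-1 confirms irreducibility).

Explanation: Compute term by term over conjugacy classes (|C| * chi_3(C) * conj(chi_3(C))):
  1*(1)*conj(1) + 1*(-I)*conj(-I) + 1*(-1)*conj(-1) + 1*(I)*conj(I)
  = (1) + (1) + (1) + (1)
  = 4.
(Exp terms are combined using exp(i*s)*conj(exp(i*t)) = exp(i*(s-t)), and sums of them are collapsed using the identity that for every m > 1 the m distinct m-th roots of unity sum to 0, e.g. 1 + exp(2*I*pi/3) + exp(-2*I*pi/3) = 0.)
Dividing by |G| = 4 gives 4/4 = 1, matching the row-orthogonality relation <chi_3, chi_3> = [chi_3 = chi_3].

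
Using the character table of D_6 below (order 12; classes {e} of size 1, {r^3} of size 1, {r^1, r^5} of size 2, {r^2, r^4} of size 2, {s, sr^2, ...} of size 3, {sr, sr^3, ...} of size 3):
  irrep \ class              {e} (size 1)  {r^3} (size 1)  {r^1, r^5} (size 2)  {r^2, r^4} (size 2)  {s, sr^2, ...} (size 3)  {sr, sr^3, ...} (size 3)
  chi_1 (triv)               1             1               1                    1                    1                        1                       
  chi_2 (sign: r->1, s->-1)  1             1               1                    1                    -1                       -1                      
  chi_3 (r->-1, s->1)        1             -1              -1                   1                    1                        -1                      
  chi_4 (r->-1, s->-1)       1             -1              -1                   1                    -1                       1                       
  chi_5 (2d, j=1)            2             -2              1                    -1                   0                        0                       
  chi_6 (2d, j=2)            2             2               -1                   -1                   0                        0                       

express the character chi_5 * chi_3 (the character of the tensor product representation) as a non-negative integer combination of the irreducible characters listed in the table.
chi_5 tensor chi_3 = chi_6 (all other irreducibles have multiplicity 0).

Solution. The character of a tensor product is the pointwise product (chi_5 * chi_3)(C) = chi_5(C) * chi_3(C):
  {e}: (2)*(1), {r^3}: (-2)*(-1), {r^1, r^5}: (1)*(-1), {r^2, r^4}: (-1)*(1), {s, sr^2, ...}: (0)*(1), {sr, sr^3, ...}: (0)*(-1)
so (chi_5 * chi_3) takes values
  {e} -> 2, {r^3} -> 2, {r^1, r^5} -> -1, {r^2, r^4} -> -1, {s, sr^2, ...} -> 0, {sr, sr^3, ...} -> 0.
Now take the inner product of this character with each irreducible chi from the table, <chi_5*chi_3, chi> = (1/12) sum_C |C| (chi_5*chi_3)(C) conj(chi(C)):
  <chi_5*chi_3, chi_1> = (1/12)[1*(2)*conj(1) + 1*(2)*conj(1) + 2*(-1)*conj(1) + 2*(-1)*conj(1) + 3*(0)*conj(1) + 3*(0)*conj(1)]
      = (1/12)[(2) + (2) + (-2) + (-2) + (0) + (0)] = 0/12 = 0
  <chi_5*chi_3, chi_2> = (1/12)[1*(2)*conj(1) + 1*(2)*conj(1) + 2*(-1)*conj(1) + 2*(-1)*conj(1) + 3*(0)*conj(-1) + 3*(0)*conj(-1)]
      = (1/12)[(2) + (2) + (-2) + (-2) + (0) + (0)] = 0/12 = 0
  <chi_5*chi_3, chi_3> = (1/12)[1*(2)*conj(1) + 1*(2)*conj(-1) + 2*(-1)*conj(-1) + 2*(-1)*conj(1) + 3*(0)*conj(1) + 3*(0)*conj(-1)]
      = (1/12)[(2) + (-2) + (2) + (-2) + (0) + (0)] = 0/12 = 0
  <chi_5*chi_3, chi_4> = (1/12)[1*(2)*conj(1) + 1*(2)*conj(-1) + 2*(-1)*conj(-1) + 2*(-1)*conj(1) + 3*(0)*conj(-1) + 3*(0)*conj(1)]
      = (1/12)[(2) + (-2) + (2) + (-2) + (0) + (0)] = 0/12 = 0
  <chi_5*chi_3, chi_5> = (1/12)[1*(2)*conj(2) + 1*(2)*conj(-2) + 2*(-1)*conj(1) + 2*(-1)*conj(-1) + 3*(0)*conj(0) + 3*(0)*conj(0)]
      = (1/12)[(4) + (-4) + (-2) + (2) + (0) + (0)] = 0/12 = 0
  <chi_5*chi_3, chi_6> = (1/12)[1*(2)*conj(2) + 1*(2)*conj(2) + 2*(-1)*conj(-1) + 2*(-1)*conj(-1) + 3*(0)*conj(0) + 3*(0)*conj(0)]
      = (1/12)[(4) + (4) + (2) + (2) + (0) + (0)] = 12/12 = 1
Hence the multiplicities are chi_6: 1. Dimension check: dim(chi_5)*dim(chi_3) = 2*1 = 2 and sum (mult * dim) = 1*2 = 2.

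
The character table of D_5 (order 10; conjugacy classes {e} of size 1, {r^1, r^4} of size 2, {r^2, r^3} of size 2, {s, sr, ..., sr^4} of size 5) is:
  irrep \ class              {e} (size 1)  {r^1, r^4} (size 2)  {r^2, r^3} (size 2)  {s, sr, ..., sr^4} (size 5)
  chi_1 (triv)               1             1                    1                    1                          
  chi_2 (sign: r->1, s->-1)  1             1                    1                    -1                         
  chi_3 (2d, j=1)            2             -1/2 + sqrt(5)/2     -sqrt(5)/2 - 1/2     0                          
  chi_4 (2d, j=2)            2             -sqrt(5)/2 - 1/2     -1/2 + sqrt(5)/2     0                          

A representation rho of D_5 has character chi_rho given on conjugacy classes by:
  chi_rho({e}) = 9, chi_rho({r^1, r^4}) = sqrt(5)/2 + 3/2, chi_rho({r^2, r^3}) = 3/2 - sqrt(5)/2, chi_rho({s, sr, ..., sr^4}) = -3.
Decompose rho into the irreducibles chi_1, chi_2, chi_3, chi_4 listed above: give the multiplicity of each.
Multiplicities: chi_1: 0, chi_2: 3, chi_3: 2, chi_4: 1.

Working: Use <chi_rho, chi> = (1/|G|) sum_C |C| * chi_rho(C) * conj(chi(C)) with |G| = 10 for each irreducible chi in the table:
  <chi_rho, chi_1> = (1/10)[1*(9)*conj(1) + 2*(sqrt(5)/2 + 3/2)*conj(1) + 2*(3/2 - sqrt(5)/2)*conj(1) + 5*(-3)*conj(1)]
      = (1/10)[(9) + (sqrt(5) + 3) + (3 - sqrt(5)) + (-15)] = 0/10 = 0
  <chi_rho, chi_2> = (1/10)[1*(9)*conj(1) + 2*(sqrt(5)/2 + 3/2)*conj(1) + 2*(3/2 - sqrt(5)/2)*conj(1) + 5*(-3)*conj(-1)]
      = (1/10)[(9) + (sqrt(5) + 3) + (3 - sqrt(5)) + (15)] = 30/10 = 3
  <chi_rho, chi_3> = (1/10)[1*(9)*conj(2) + 2*(sqrt(5)/2 + 3/2)*conj(-1/2 + sqrt(5)/2) + 2*(3/2 - sqrt(5)/2)*conj(-sqrt(5)/2 - 1/2) + 5*(-3)*conj(0)]
      = (1/10)[(18) + (1 + sqrt(5)) + (1 - sqrt(5)) + (0)] = 20/10 = 2
  <chi_rho, chi_4> = (1/10)[1*(9)*conj(2) + 2*(sqrt(5)/2 + 3/2)*conj(-sqrt(5)/2 - 1/2) + 2*(3/2 - sqrt(5)/2)*conj(-1/2 + sqrt(5)/2) + 5*(-3)*conj(0)]
      = (1/10)[(18) + (-2*sqrt(5) - 4) + (-4 + 2*sqrt(5)) + (0)] = 10/10 = 1
Dimension check: dim(rho) = sum (mult * dim) = 0*1 + 3*1 + 2*2 + 1*2 = 9 = chi_rho(e) = 9.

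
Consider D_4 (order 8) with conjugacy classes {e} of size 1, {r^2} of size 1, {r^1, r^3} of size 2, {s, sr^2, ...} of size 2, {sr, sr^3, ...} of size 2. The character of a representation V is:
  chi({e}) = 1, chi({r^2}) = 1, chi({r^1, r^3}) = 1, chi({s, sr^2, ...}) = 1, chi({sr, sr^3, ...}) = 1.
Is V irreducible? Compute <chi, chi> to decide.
Irreducible: <chi, chi> = 1.

Derivation: <chi, chi> = (1/|G|) sum_C |C| * |chi(C)|^2 = (1/8)[1*|1|^2 + 1*|1|^2 + 2*|1|^2 + 2*|1|^2 + 2*|1|^2]
  = (1/8)[(1) + (1) + (2) + (2) + (2)] = 8/8 = 1.
A character is irreducible iff <chi, chi> = 1, so this representation is irreducible.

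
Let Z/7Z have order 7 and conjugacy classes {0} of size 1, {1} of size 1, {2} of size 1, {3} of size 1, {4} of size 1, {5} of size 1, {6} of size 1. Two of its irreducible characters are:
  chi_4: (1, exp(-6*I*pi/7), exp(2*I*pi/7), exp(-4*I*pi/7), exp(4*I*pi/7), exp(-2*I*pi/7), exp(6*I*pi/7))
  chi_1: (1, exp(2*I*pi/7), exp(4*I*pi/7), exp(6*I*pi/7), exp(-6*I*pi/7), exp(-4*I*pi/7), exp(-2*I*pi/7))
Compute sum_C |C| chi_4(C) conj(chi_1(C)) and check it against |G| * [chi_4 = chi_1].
Sum = 0; so <chi_4, chi_1> = 0 (distinct irreducibles are orthogonal).

Why: Compute term by term over conjugacy classes (|C| * chi_4(C) * conj(chi_1(C))):
  1*(1)*conj(1) + 1*(exp(-6*I*pi/7))*conj(exp(2*I*pi/7)) + 1*(exp(2*I*pi/7))*conj(exp(4*I*pi/7)) + 1*(exp(-4*I*pi/7))*conj(exp(6*I*pi/7)) + 1*(exp(4*I*pi/7))*conj(exp(-6*I*pi/7)) + 1*(exp(-2*I*pi/7))*conj(exp(-4*I*pi/7)) + 1*(exp(6*I*pi/7))*conj(exp(-2*I*pi/7))
  = (1) + (exp(6*I*pi/7)) + (exp(-2*I*pi/7)) + (exp(4*I*pi/7)) + (exp(-4*I*pi/7)) + (exp(2*I*pi/7)) + (exp(-6*I*pi/7))
  = 0.
(Exp terms are combined using exp(i*s)*conj(exp(i*t)) = exp(i*(s-t)), and sums of them are collapsed using the identity that for every m > 1 the m distinct m-th roots of unity sum to 0, e.g. 1 + exp(2*I*pi/3) + exp(-2*I*pi/3) = 0.)
Dividing by |G| = 7 gives 0/7 = 0, matching the row-orthogonality relation <chi_4, chi_1> = [chi_4 = chi_1].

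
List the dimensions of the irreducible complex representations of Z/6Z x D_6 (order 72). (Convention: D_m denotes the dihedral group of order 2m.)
Dimensions: 1, 1, 1, 1, 1, 1, 1, 1, 1, 1, 1, 1, 1, 1, 1, 1, 1, 1, 1, 1, 1, 1, 1, 1, 2, 2, 2, 2, 2, 2, 2, 2, 2, 2, 2, 2

Why: There are 36 irreducibles (= number of conjugacy classes). Their dimensions d_i satisfy sum d_i^2 = |G| = 72: 1 + 1 + 1 + 1 + 1 + 1 + 1 + 1 + 1 + 1 + 1 + 1 + 1 + 1 + 1 + 1 + 1 + 1 + 1 + 1 + 1 + 1 + 1 + 1 + 4 + 4 + 4 + 4 + 4 + 4 + 4 + 4 + 4 + 4 + 4 + 4 = 72. (For the product with Z/6Z: each of the 6 1-dim characters of Z/6Z tensors with each irrep of D_6, giving 6 copies of each D_6-dimension.)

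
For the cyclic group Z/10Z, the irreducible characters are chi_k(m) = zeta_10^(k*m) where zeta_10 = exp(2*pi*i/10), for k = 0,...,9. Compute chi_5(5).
chi_5(5) = zeta_10^25 = -1

Why: chi_5(5) = zeta_10^(5*5) = zeta_10^25. Since zeta_10^10 = 1, this equals zeta_10^5 = exp(2*pi*i*5/10) = -1.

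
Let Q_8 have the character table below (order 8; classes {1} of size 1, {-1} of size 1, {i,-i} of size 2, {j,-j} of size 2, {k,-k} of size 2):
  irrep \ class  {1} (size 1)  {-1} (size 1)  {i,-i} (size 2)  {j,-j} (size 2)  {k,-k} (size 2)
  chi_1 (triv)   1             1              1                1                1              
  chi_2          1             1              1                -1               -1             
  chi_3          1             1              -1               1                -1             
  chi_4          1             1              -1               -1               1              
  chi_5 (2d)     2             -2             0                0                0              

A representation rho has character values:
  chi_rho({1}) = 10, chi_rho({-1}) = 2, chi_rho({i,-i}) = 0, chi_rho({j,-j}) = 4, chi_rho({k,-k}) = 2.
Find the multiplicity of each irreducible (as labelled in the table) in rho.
Multiplicities: chi_1: 3, chi_2: 0, chi_3: 2, chi_4: 1, chi_5: 2.

Justification: Use <chi_rho, chi> = (1/|G|) sum_C |C| * chi_rho(C) * conj(chi(C)) with |G| = 8 for each irreducible chi in the table:
  <chi_rho, chi_1> = (1/8)[1*(10)*conj(1) + 1*(2)*conj(1) + 2*(0)*conj(1) + 2*(4)*conj(1) + 2*(2)*conj(1)]
      = (1/8)[(10) + (2) + (0) + (8) + (4)] = 24/8 = 3
  <chi_rho, chi_2> = (1/8)[1*(10)*conj(1) + 1*(2)*conj(1) + 2*(0)*conj(1) + 2*(4)*conj(-1) + 2*(2)*conj(-1)]
      = (1/8)[(10) + (2) + (0) + (-8) + (-4)] = 0/8 = 0
  <chi_rho, chi_3> = (1/8)[1*(10)*conj(1) + 1*(2)*conj(1) + 2*(0)*conj(-1) + 2*(4)*conj(1) + 2*(2)*conj(-1)]
      = (1/8)[(10) + (2) + (0) + (8) + (-4)] = 16/8 = 2
  <chi_rho, chi_4> = (1/8)[1*(10)*conj(1) + 1*(2)*conj(1) + 2*(0)*conj(-1) + 2*(4)*conj(-1) + 2*(2)*conj(1)]
      = (1/8)[(10) + (2) + (0) + (-8) + (4)] = 8/8 = 1
  <chi_rho, chi_5> = (1/8)[1*(10)*conj(2) + 1*(2)*conj(-2) + 2*(0)*conj(0) + 2*(4)*conj(0) + 2*(2)*conj(0)]
      = (1/8)[(20) + (-4) + (0) + (0) + (0)] = 16/8 = 2
Dimension check: dim(rho) = sum (mult * dim) = 3*1 + 0*1 + 2*1 + 1*1 + 2*2 = 10 = chi_rho(e) = 10.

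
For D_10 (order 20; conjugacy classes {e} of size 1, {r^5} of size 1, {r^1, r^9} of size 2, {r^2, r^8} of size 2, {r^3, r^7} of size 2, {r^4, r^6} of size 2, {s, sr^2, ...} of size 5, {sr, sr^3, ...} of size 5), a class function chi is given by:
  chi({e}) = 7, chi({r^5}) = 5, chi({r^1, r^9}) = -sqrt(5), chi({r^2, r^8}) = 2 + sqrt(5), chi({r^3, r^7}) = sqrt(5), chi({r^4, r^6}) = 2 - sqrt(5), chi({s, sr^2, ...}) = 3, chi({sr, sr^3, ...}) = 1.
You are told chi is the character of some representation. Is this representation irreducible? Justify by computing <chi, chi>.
Not irreducible (reducible): <chi, chi> = 9 > 1.

Argument: <chi, chi> = (1/|G|) sum_C |C| * |chi(C)|^2 = (1/20)[1*|7|^2 + 1*|5|^2 + 2*|-sqrt(5)|^2 + 2*|2 + sqrt(5)|^2 + 2*|sqrt(5)|^2 + 2*|2 - sqrt(5)|^2 + 5*|3|^2 + 5*|1|^2]
  = (1/20)[(49) + (25) + (10) + (8*sqrt(5) + 18) + (10) + (18 - 8*sqrt(5)) + (45) + (5)] = 180/20 = 9.
A character is irreducible iff <chi, chi> = 1, so this representation is reducible.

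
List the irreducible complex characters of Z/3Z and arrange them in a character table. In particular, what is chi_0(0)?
Character table of Z/3Z (irreps indexed chi_0,...,chi_2 with chi_k(m) = zeta_3^(k*m), zeta_3 = exp(2*pi*i/3)):
  irrep \ class  {0} (size 1)  {1} (size 1)    {2} (size 1)  
  chi_0          1             1               1             
  chi_1          1             exp(2*I*pi/3)   exp(-2*I*pi/3)
  chi_2          1             exp(-2*I*pi/3)  exp(2*I*pi/3) 

Spot check: chi_0(0) = zeta_3^(0*0) = zeta_3^0 = 1.

Derivation: Z/3Z is abelian, so all 3 irreducible complex representations are 1-dimensional. They are given by chi_k(m) = zeta_3^(k*m) for k = 0,...,2. Row orthogonality: sum_m chi_k(m) conj(chi_l(m)) = 3 * [k = l].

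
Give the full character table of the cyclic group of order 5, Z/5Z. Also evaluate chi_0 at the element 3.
Character table of Z/5Z (irreps indexed chi_0,...,chi_4 with chi_k(m) = zeta_5^(k*m), zeta_5 = exp(2*pi*i/5)):
  irrep \ class  {0} (size 1)  {1} (size 1)    {2} (size 1)    {3} (size 1)    {4} (size 1)  
  chi_0          1             1               1               1               1             
  chi_1          1             exp(2*I*pi/5)   exp(4*I*pi/5)   exp(-4*I*pi/5)  exp(-2*I*pi/5)
  chi_2          1             exp(4*I*pi/5)   exp(-2*I*pi/5)  exp(2*I*pi/5)   exp(-4*I*pi/5)
  chi_3          1             exp(-4*I*pi/5)  exp(2*I*pi/5)   exp(-2*I*pi/5)  exp(4*I*pi/5) 
  chi_4          1             exp(-2*I*pi/5)  exp(-4*I*pi/5)  exp(4*I*pi/5)   exp(2*I*pi/5) 

Spot check: chi_0(3) = zeta_5^(0*3) = zeta_5^0 = 1.

Argument: Z/5Z is abelian, so all 5 irreducible complex representations are 1-dimensional. They are given by chi_k(m) = zeta_5^(k*m) for k = 0,...,4. Row orthogonality: sum_m chi_k(m) conj(chi_l(m)) = 5 * [k = l].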